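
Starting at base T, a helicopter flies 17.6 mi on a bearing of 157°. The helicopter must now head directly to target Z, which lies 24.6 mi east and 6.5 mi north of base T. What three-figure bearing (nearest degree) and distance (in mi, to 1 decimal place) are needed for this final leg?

Leg 1 (157°, 17.6 mi): east 17.6 sin 157° = 6.88, north 17.6 cos 157° = -16.20
Current position: (6.88, -16.20). Target: (24.6, 6.5). Remaining: Δeast = 17.72, Δnorth = 22.70.
Bearing = atan2(17.72, 22.70) mod 360° = 37.98°; distance = √((17.72)² + (22.70)²) = 28.800 mi.

038°, 28.8 mi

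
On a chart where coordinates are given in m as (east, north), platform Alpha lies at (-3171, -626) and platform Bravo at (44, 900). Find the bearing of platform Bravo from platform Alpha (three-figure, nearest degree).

065°

Δeast = 44 − -3171 = 3215.00; Δnorth = 900 − -626 = 1526.00.
Bearing = atan2(Δeast, Δnorth) mod 360° = 64.61° ≈ 065°.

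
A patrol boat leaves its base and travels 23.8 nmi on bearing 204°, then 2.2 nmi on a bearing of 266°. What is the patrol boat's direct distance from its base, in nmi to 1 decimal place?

24.9 nmi

Leg 1 (204°, 23.8 nmi): east 23.8 sin 204° = -9.68, north 23.8 cos 204° = -21.74
Leg 2 (266°, 2.2 nmi): east 2.2 sin 266° = -2.19, north 2.2 cos 266° = -0.15
Net: -11.87 east, -21.90 north. Distance = √((-11.87)² + (-21.90)²) = 24.909 nmi.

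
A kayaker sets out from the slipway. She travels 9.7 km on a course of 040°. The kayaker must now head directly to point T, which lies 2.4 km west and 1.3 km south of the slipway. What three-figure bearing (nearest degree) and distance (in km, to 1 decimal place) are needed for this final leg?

225°, 12.3 km

Leg 1 (040°, 9.7 km): east 9.7 sin 40° = 6.24, north 9.7 cos 40° = 7.43
Current position: (6.24, 7.43). Target: (-2.4, -1.3). Remaining: Δeast = -8.64, Δnorth = -8.73.
Bearing = atan2(-8.64, -8.73) mod 360° = 224.68°; distance = √((-8.64)² + (-8.73)²) = 12.280 km.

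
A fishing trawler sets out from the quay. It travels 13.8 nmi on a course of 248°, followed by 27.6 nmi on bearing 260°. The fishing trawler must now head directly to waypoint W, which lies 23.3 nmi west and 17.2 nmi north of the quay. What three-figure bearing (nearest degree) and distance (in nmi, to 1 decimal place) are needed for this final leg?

Leg 1 (248°, 13.8 nmi): east 13.8 sin 248° = -12.80, north 13.8 cos 248° = -5.17
Leg 2 (260°, 27.6 nmi): east 27.6 sin 260° = -27.18, north 27.6 cos 260° = -4.79
Current position: (-39.98, -9.96). Target: (-23.3, 17.2). Remaining: Δeast = 16.68, Δnorth = 27.16.
Bearing = atan2(16.68, 27.16) mod 360° = 31.55°; distance = √((16.68)² + (27.16)²) = 31.873 nmi.

032°, 31.9 nmi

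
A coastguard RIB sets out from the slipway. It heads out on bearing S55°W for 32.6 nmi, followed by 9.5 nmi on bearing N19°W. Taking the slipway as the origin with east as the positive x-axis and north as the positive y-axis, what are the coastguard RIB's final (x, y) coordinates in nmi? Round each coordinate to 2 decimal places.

(-29.80, -9.72)

Leg 1 (S55°W, 32.6 nmi): east 32.6 sin 235° = -26.70, north 32.6 cos 235° = -18.70
Leg 2 (N19°W, 9.5 nmi): east 9.5 sin 341° = -3.09, north 9.5 cos 341° = 8.98
Summing: -29.80 nmi east, -9.72 nmi north → (-29.80, -9.72).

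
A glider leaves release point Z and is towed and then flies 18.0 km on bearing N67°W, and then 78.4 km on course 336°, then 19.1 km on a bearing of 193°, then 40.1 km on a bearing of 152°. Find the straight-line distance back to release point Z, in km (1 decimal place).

Leg 1 (N67°W, 18.0 km): east 18.0 sin 293° = -16.57, north 18.0 cos 293° = 7.03
Leg 2 (336°, 78.4 km): east 78.4 sin 336° = -31.89, north 78.4 cos 336° = 71.62
Leg 3 (193°, 19.1 km): east 19.1 sin 193° = -4.30, north 19.1 cos 193° = -18.61
Leg 4 (152°, 40.1 km): east 40.1 sin 152° = 18.83, north 40.1 cos 152° = -35.41
Net: -33.93 east, 24.64 north. Distance = √((-33.93)² + (24.64)²) = 41.930 km.

41.9 km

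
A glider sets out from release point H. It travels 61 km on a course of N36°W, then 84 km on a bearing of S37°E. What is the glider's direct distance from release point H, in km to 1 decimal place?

23.0 km

Leg 1 (N36°W, 61 km): east 61 sin 324° = -35.85, north 61 cos 324° = 49.35
Leg 2 (S37°E, 84 km): east 84 sin 143° = 50.55, north 84 cos 143° = -67.09
Net: 14.70 east, -17.74 north. Distance = √((14.70)² + (-17.74)²) = 23.034 km.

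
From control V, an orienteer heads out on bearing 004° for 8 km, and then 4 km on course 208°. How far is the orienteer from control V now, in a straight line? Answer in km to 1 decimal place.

4.6 km

Leg 1 (004°, 8 km): east 8 sin 4° = 0.56, north 8 cos 4° = 7.98
Leg 2 (208°, 4 km): east 4 sin 208° = -1.88, north 4 cos 208° = -3.53
Net: -1.32 east, 4.45 north. Distance = √((-1.32)² + (4.45)²) = 4.640 km.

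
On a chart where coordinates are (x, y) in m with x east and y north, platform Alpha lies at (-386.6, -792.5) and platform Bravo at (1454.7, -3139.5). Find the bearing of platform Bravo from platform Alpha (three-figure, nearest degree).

142°

Δeast = 1454.7 − -386.6 = 1841.30; Δnorth = -3139.5 − -792.5 = -2347.00.
Bearing = atan2(Δeast, Δnorth) mod 360° = 141.88° ≈ 142°.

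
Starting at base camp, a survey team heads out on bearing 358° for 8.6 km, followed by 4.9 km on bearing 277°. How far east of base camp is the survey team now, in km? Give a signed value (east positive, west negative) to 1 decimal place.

-5.2 km

Leg 1 (358°, 8.6 km): east 8.6 sin 358° = -0.30, north 8.6 cos 358° = 8.59
Leg 2 (277°, 4.9 km): east 4.9 sin 277° = -4.86, north 4.9 cos 277° = 0.60
Net east component: -5.16 km.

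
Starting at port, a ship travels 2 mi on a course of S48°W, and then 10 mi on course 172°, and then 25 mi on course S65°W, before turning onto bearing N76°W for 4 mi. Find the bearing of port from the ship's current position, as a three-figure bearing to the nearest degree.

Leg 1 (S48°W, 2 mi): east 2 sin 228° = -1.49, north 2 cos 228° = -1.34
Leg 2 (172°, 10 mi): east 10 sin 172° = 1.39, north 10 cos 172° = -9.90
Leg 3 (S65°W, 25 mi): east 25 sin 245° = -22.66, north 25 cos 245° = -10.57
Leg 4 (N76°W, 4 mi): east 4 sin 284° = -3.88, north 4 cos 284° = 0.97
Net displacement: -26.63 east, -20.84 north. Direction back to start is (26.63, 20.84): bearing = atan2(26.63, 20.84) mod 360° = 51.96° ≈ 052°.

052°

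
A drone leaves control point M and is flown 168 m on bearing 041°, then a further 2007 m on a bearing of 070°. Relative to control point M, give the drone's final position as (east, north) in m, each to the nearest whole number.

(1996, 813)

Leg 1 (041°, 168 m): east 168 sin 41° = 110.22, north 168 cos 41° = 126.79
Leg 2 (070°, 2007 m): east 2007 sin 70° = 1885.96, north 2007 cos 70° = 686.43
Summing: 1996.18 m east, 813.23 m north → (1996, 813).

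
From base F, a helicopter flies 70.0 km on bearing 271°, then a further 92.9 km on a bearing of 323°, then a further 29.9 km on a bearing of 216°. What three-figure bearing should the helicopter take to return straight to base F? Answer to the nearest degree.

110°

Leg 1 (271°, 70.0 km): east 70.0 sin 271° = -69.99, north 70.0 cos 271° = 1.22
Leg 2 (323°, 92.9 km): east 92.9 sin 323° = -55.91, north 92.9 cos 323° = 74.19
Leg 3 (216°, 29.9 km): east 29.9 sin 216° = -17.57, north 29.9 cos 216° = -24.19
Net displacement: -143.47 east, 51.23 north. Direction back to start is (143.47, -51.23): bearing = atan2(143.47, -51.23) mod 360° = 109.65° ≈ 110°.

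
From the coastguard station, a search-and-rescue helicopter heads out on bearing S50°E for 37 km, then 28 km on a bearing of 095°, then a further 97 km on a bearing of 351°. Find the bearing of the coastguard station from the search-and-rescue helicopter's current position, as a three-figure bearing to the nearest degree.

211°

Leg 1 (S50°E, 37 km): east 37 sin 130° = 28.34, north 37 cos 130° = -23.78
Leg 2 (095°, 28 km): east 28 sin 95° = 27.89, north 28 cos 95° = -2.44
Leg 3 (351°, 97 km): east 97 sin 351° = -15.17, north 97 cos 351° = 95.81
Net displacement: 41.06 east, 69.58 north. Direction back to start is (-41.06, -69.58): bearing = atan2(-41.06, -69.58) mod 360° = 210.55° ≈ 211°.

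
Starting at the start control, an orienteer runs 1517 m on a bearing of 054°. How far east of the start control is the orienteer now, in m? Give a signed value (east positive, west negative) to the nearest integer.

1227 m

Leg 1 (054°, 1517 m): east 1517 sin 54° = 1227.28, north 1517 cos 54° = 891.67
Net east component: 1227.28 m.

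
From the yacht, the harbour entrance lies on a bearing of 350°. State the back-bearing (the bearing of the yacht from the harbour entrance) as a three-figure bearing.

170°

Back-bearing = 350° − 180° = 170°.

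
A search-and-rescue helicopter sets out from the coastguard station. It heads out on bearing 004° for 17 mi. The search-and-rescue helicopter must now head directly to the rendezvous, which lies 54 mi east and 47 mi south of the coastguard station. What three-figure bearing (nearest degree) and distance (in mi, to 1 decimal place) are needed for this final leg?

Leg 1 (004°, 17 mi): east 17 sin 4° = 1.19, north 17 cos 4° = 16.96
Current position: (1.19, 16.96). Target: (54, -47). Remaining: Δeast = 52.81, Δnorth = -63.96.
Bearing = atan2(52.81, -63.96) mod 360° = 140.45°; distance = √((52.81)² + (-63.96)²) = 82.946 mi.

140°, 82.9 mi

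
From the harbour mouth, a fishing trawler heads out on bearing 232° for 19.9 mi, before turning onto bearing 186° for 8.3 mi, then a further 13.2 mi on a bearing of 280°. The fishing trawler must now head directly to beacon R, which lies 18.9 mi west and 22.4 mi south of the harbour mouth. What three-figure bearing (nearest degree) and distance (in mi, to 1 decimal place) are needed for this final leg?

111°, 11.4 mi

Leg 1 (232°, 19.9 mi): east 19.9 sin 232° = -15.68, north 19.9 cos 232° = -12.25
Leg 2 (186°, 8.3 mi): east 8.3 sin 186° = -0.87, north 8.3 cos 186° = -8.25
Leg 3 (280°, 13.2 mi): east 13.2 sin 280° = -13.00, north 13.2 cos 280° = 2.29
Current position: (-29.55, -18.21). Target: (-18.9, -22.4). Remaining: Δeast = 10.65, Δnorth = -4.19.
Bearing = atan2(10.65, -4.19) mod 360° = 111.46°; distance = √((10.65)² + (-4.19)²) = 11.442 mi.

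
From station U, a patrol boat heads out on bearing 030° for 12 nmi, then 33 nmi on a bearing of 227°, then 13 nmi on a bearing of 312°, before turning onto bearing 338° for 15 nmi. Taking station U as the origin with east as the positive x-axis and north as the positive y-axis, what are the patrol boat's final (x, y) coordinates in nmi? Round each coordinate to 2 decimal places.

(-33.41, 10.49)

Leg 1 (030°, 12 nmi): east 12 sin 30° = 6.00, north 12 cos 30° = 10.39
Leg 2 (227°, 33 nmi): east 33 sin 227° = -24.13, north 33 cos 227° = -22.51
Leg 3 (312°, 13 nmi): east 13 sin 312° = -9.66, north 13 cos 312° = 8.70
Leg 4 (338°, 15 nmi): east 15 sin 338° = -5.62, north 15 cos 338° = 13.91
Summing: -33.41 nmi east, 10.49 nmi north → (-33.41, 10.49).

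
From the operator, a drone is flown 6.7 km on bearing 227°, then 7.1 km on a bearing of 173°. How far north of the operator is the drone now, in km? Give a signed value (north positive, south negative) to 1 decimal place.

-11.6 km

Leg 1 (227°, 6.7 km): east 6.7 sin 227° = -4.90, north 6.7 cos 227° = -4.57
Leg 2 (173°, 7.1 km): east 7.1 sin 173° = 0.87, north 7.1 cos 173° = -7.05
Net north component: -11.62 km.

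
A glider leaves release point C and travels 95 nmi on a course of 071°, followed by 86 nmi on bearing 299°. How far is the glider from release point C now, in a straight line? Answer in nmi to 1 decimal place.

Leg 1 (071°, 95 nmi): east 95 sin 71° = 89.82, north 95 cos 71° = 30.93
Leg 2 (299°, 86 nmi): east 86 sin 299° = -75.22, north 86 cos 299° = 41.69
Net: 14.61 east, 72.62 north. Distance = √((14.61)² + (72.62)²) = 74.077 nmi.

74.1 nmi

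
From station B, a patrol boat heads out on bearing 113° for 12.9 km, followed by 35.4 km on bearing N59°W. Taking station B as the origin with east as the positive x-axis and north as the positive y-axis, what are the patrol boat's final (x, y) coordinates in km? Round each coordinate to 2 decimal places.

Leg 1 (113°, 12.9 km): east 12.9 sin 113° = 11.87, north 12.9 cos 113° = -5.04
Leg 2 (N59°W, 35.4 km): east 35.4 sin 301° = -30.34, north 35.4 cos 301° = 18.23
Summing: -18.47 km east, 13.19 km north → (-18.47, 13.19).

(-18.47, 13.19)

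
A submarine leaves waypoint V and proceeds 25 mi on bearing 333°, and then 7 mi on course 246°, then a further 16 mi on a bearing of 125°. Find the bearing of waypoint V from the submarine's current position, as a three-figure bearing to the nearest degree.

Leg 1 (333°, 25 mi): east 25 sin 333° = -11.35, north 25 cos 333° = 22.28
Leg 2 (246°, 7 mi): east 7 sin 246° = -6.39, north 7 cos 246° = -2.85
Leg 3 (125°, 16 mi): east 16 sin 125° = 13.11, north 16 cos 125° = -9.18
Net displacement: -4.64 east, 10.25 north. Direction back to start is (4.64, -10.25): bearing = atan2(4.64, -10.25) mod 360° = 155.65° ≈ 156°.

156°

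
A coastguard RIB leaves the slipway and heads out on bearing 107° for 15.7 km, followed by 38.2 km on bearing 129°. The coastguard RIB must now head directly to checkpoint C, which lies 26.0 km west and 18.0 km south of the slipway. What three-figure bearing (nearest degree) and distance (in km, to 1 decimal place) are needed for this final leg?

279°, 71.5 km

Leg 1 (107°, 15.7 km): east 15.7 sin 107° = 15.01, north 15.7 cos 107° = -4.59
Leg 2 (129°, 38.2 km): east 38.2 sin 129° = 29.69, north 38.2 cos 129° = -24.04
Current position: (44.70, -28.63). Target: (-26.0, -18.0). Remaining: Δeast = -70.70, Δnorth = 10.63.
Bearing = atan2(-70.70, 10.63) mod 360° = 278.55°; distance = √((-70.70)² + (10.63)²) = 71.496 km.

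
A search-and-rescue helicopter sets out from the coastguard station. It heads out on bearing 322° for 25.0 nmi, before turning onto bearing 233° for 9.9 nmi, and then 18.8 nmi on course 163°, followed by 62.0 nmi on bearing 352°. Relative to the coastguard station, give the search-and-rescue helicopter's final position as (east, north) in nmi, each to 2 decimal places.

Leg 1 (322°, 25.0 nmi): east 25.0 sin 322° = -15.39, north 25.0 cos 322° = 19.70
Leg 2 (233°, 9.9 nmi): east 9.9 sin 233° = -7.91, north 9.9 cos 233° = -5.96
Leg 3 (163°, 18.8 nmi): east 18.8 sin 163° = 5.50, north 18.8 cos 163° = -17.98
Leg 4 (352°, 62.0 nmi): east 62.0 sin 352° = -8.63, north 62.0 cos 352° = 61.40
Summing: -26.43 nmi east, 57.16 nmi north → (-26.43, 57.16).

(-26.43, 57.16)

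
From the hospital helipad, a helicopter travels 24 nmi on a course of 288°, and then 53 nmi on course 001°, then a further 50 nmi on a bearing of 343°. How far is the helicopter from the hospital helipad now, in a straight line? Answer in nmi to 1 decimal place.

114.2 nmi

Leg 1 (288°, 24 nmi): east 24 sin 288° = -22.83, north 24 cos 288° = 7.42
Leg 2 (001°, 53 nmi): east 53 sin 1° = 0.92, north 53 cos 1° = 52.99
Leg 3 (343°, 50 nmi): east 50 sin 343° = -14.62, north 50 cos 343° = 47.82
Net: -36.52 east, 108.22 north. Distance = √((-36.52)² + (108.22)²) = 114.219 nmi.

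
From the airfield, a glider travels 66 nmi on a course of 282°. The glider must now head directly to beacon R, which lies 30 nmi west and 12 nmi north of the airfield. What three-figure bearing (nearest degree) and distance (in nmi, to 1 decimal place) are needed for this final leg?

093°, 34.6 nmi

Leg 1 (282°, 66 nmi): east 66 sin 282° = -64.56, north 66 cos 282° = 13.72
Current position: (-64.56, 13.72). Target: (-30, 12). Remaining: Δeast = 34.56, Δnorth = -1.72.
Bearing = atan2(34.56, -1.72) mod 360° = 92.85°; distance = √((34.56)² + (-1.72)²) = 34.601 nmi.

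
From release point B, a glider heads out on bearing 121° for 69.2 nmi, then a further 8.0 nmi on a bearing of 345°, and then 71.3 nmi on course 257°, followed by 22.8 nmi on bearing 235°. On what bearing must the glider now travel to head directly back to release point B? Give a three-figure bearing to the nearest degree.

Leg 1 (121°, 69.2 nmi): east 69.2 sin 121° = 59.32, north 69.2 cos 121° = -35.64
Leg 2 (345°, 8.0 nmi): east 8.0 sin 345° = -2.07, north 8.0 cos 345° = 7.73
Leg 3 (257°, 71.3 nmi): east 71.3 sin 257° = -69.47, north 71.3 cos 257° = -16.04
Leg 4 (235°, 22.8 nmi): east 22.8 sin 235° = -18.68, north 22.8 cos 235° = -13.08
Net displacement: -30.90 east, -57.03 north. Direction back to start is (30.90, 57.03): bearing = atan2(30.90, 57.03) mod 360° = 28.45° ≈ 028°.

028°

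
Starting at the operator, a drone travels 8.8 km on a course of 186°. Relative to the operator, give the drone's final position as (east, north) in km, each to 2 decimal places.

(-0.92, -8.75)

Leg 1 (186°, 8.8 km): east 8.8 sin 186° = -0.92, north 8.8 cos 186° = -8.75
Summing: -0.92 km east, -8.75 km north → (-0.92, -8.75).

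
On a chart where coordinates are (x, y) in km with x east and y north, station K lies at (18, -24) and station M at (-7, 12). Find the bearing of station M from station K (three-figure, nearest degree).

Δeast = -7 − 18 = -25.00; Δnorth = 12 − -24 = 36.00.
Bearing = atan2(Δeast, Δnorth) mod 360° = 325.22° ≈ 325°.

325°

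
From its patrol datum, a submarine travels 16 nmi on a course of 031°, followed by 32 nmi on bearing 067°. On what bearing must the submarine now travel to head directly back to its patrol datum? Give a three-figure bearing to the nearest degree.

Leg 1 (031°, 16 nmi): east 16 sin 31° = 8.24, north 16 cos 31° = 13.71
Leg 2 (067°, 32 nmi): east 32 sin 67° = 29.46, north 32 cos 67° = 12.50
Net displacement: 37.70 east, 26.22 north. Direction back to start is (-37.70, -26.22): bearing = atan2(-37.70, -26.22) mod 360° = 235.18° ≈ 235°.

235°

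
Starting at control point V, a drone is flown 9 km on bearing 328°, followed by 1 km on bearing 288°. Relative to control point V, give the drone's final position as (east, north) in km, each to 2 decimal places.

Leg 1 (328°, 9 km): east 9 sin 328° = -4.77, north 9 cos 328° = 7.63
Leg 2 (288°, 1 km): east 1 sin 288° = -0.95, north 1 cos 288° = 0.31
Summing: -5.72 km east, 7.94 km north → (-5.72, 7.94).

(-5.72, 7.94)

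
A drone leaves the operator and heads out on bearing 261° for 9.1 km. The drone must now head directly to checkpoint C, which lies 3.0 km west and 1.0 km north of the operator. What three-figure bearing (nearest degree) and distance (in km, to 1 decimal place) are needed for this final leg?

Leg 1 (261°, 9.1 km): east 9.1 sin 261° = -8.99, north 9.1 cos 261° = -1.42
Current position: (-8.99, -1.42). Target: (-3.0, 1.0). Remaining: Δeast = 5.99, Δnorth = 2.42.
Bearing = atan2(5.99, 2.42) mod 360° = 67.96°; distance = √((5.99)² + (2.42)²) = 6.460 km.

068°, 6.5 km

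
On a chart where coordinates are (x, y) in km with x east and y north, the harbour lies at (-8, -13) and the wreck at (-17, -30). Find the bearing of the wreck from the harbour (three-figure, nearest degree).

Δeast = -17 − -8 = -9.00; Δnorth = -30 − -13 = -17.00.
Bearing = atan2(Δeast, Δnorth) mod 360° = 207.90° ≈ 208°.

208°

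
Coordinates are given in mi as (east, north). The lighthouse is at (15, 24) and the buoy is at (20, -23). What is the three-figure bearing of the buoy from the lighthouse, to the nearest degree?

Δeast = 20 − 15 = 5.00; Δnorth = -23 − 24 = -47.00.
Bearing = atan2(Δeast, Δnorth) mod 360° = 173.93° ≈ 174°.

174°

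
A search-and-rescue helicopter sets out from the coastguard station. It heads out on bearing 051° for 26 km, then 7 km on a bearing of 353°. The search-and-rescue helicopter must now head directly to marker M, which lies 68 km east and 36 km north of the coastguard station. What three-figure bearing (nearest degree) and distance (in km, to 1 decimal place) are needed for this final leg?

075°, 50.3 km

Leg 1 (051°, 26 km): east 26 sin 51° = 20.21, north 26 cos 51° = 16.36
Leg 2 (353°, 7 km): east 7 sin 353° = -0.85, north 7 cos 353° = 6.95
Current position: (19.35, 23.31). Target: (68, 36). Remaining: Δeast = 48.65, Δnorth = 12.69.
Bearing = atan2(48.65, 12.69) mod 360° = 75.38°; distance = √((48.65)² + (12.69)²) = 50.275 km.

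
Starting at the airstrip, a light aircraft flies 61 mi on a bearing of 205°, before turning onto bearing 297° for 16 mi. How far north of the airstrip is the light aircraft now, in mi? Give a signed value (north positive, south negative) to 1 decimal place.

Leg 1 (205°, 61 mi): east 61 sin 205° = -25.78, north 61 cos 205° = -55.28
Leg 2 (297°, 16 mi): east 16 sin 297° = -14.26, north 16 cos 297° = 7.26
Net north component: -48.02 mi.

-48.0 mi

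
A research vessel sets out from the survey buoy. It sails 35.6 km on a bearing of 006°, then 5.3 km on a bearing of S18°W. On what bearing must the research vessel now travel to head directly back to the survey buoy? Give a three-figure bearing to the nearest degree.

Leg 1 (006°, 35.6 km): east 35.6 sin 6° = 3.72, north 35.6 cos 6° = 35.40
Leg 2 (S18°W, 5.3 km): east 5.3 sin 198° = -1.64, north 5.3 cos 198° = -5.04
Net displacement: 2.08 east, 30.36 north. Direction back to start is (-2.08, -30.36): bearing = atan2(-2.08, -30.36) mod 360° = 183.93° ≈ 184°.

184°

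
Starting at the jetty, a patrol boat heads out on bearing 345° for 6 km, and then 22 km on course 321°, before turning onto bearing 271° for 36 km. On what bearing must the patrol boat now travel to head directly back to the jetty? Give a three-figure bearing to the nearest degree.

115°

Leg 1 (345°, 6 km): east 6 sin 345° = -1.55, north 6 cos 345° = 5.80
Leg 2 (321°, 22 km): east 22 sin 321° = -13.85, north 22 cos 321° = 17.10
Leg 3 (271°, 36 km): east 36 sin 271° = -35.99, north 36 cos 271° = 0.63
Net displacement: -51.39 east, 23.52 north. Direction back to start is (51.39, -23.52): bearing = atan2(51.39, -23.52) mod 360° = 114.59° ≈ 115°.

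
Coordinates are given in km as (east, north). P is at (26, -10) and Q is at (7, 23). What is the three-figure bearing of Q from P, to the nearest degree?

330°

Δeast = 7 − 26 = -19.00; Δnorth = 23 − -10 = 33.00.
Bearing = atan2(Δeast, Δnorth) mod 360° = 330.07° ≈ 330°.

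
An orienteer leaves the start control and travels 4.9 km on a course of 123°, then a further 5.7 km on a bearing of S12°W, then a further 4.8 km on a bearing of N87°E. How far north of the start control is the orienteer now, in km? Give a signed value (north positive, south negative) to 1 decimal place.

Leg 1 (123°, 4.9 km): east 4.9 sin 123° = 4.11, north 4.9 cos 123° = -2.67
Leg 2 (S12°W, 5.7 km): east 5.7 sin 192° = -1.19, north 5.7 cos 192° = -5.58
Leg 3 (N87°E, 4.8 km): east 4.8 sin 87° = 4.79, north 4.8 cos 87° = 0.25
Net north component: -7.99 km.

-8.0 km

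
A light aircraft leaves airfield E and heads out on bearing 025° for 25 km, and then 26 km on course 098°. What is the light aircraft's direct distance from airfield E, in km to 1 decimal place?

Leg 1 (025°, 25 km): east 25 sin 25° = 10.57, north 25 cos 25° = 22.66
Leg 2 (098°, 26 km): east 26 sin 98° = 25.75, north 26 cos 98° = -3.62
Net: 36.31 east, 19.04 north. Distance = √((36.31)² + (19.04)²) = 41.001 km.

41.0 km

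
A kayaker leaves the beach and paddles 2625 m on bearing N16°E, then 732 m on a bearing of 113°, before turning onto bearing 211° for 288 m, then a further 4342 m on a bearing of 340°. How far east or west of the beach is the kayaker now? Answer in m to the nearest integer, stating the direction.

236 m west

Leg 1 (N16°E, 2625 m): east 2625 sin 16° = 723.55, north 2625 cos 16° = 2523.31
Leg 2 (113°, 732 m): east 732 sin 113° = 673.81, north 732 cos 113° = -286.02
Leg 3 (211°, 288 m): east 288 sin 211° = -148.33, north 288 cos 211° = -246.86
Leg 4 (340°, 4342 m): east 4342 sin 340° = -1485.05, north 4342 cos 340° = 4080.15
Net east component: -236.02 m.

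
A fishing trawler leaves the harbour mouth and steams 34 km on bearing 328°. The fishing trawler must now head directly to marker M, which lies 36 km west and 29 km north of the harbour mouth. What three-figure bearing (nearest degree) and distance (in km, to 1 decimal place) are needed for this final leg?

271°, 18.0 km

Leg 1 (328°, 34 km): east 34 sin 328° = -18.02, north 34 cos 328° = 28.83
Current position: (-18.02, 28.83). Target: (-36, 29). Remaining: Δeast = -17.98, Δnorth = 0.17.
Bearing = atan2(-17.98, 0.17) mod 360° = 270.53°; distance = √((-17.98)² + (0.17)²) = 17.984 km.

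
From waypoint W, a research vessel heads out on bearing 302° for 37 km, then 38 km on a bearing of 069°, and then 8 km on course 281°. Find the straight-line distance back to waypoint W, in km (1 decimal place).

Leg 1 (302°, 37 km): east 37 sin 302° = -31.38, north 37 cos 302° = 19.61
Leg 2 (069°, 38 km): east 38 sin 69° = 35.48, north 38 cos 69° = 13.62
Leg 3 (281°, 8 km): east 8 sin 281° = -7.85, north 8 cos 281° = 1.53
Net: -3.75 east, 34.75 north. Distance = √((-3.75)² + (34.75)²) = 34.954 km.

35.0 km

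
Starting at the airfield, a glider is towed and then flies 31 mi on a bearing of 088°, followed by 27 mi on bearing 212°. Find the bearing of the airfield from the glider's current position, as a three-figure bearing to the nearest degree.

323°

Leg 1 (088°, 31 mi): east 31 sin 88° = 30.98, north 31 cos 88° = 1.08
Leg 2 (212°, 27 mi): east 27 sin 212° = -14.31, north 27 cos 212° = -22.90
Net displacement: 16.67 east, -21.82 north. Direction back to start is (-16.67, 21.82): bearing = atan2(-16.67, 21.82) mod 360° = 322.61° ≈ 323°.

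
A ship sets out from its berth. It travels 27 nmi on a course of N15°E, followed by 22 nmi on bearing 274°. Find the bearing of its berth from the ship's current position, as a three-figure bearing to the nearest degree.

Leg 1 (N15°E, 27 nmi): east 27 sin 15° = 6.99, north 27 cos 15° = 26.08
Leg 2 (274°, 22 nmi): east 22 sin 274° = -21.95, north 22 cos 274° = 1.53
Net displacement: -14.96 east, 27.61 north. Direction back to start is (14.96, -27.61): bearing = atan2(14.96, -27.61) mod 360° = 151.56° ≈ 152°.

152°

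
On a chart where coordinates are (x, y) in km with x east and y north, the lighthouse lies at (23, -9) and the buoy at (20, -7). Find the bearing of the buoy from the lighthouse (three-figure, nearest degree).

Δeast = 20 − 23 = -3.00; Δnorth = -7 − -9 = 2.00.
Bearing = atan2(Δeast, Δnorth) mod 360° = 303.69° ≈ 304°.

304°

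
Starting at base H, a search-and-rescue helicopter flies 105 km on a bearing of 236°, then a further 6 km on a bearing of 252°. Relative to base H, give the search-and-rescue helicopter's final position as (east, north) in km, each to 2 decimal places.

Leg 1 (236°, 105 km): east 105 sin 236° = -87.05, north 105 cos 236° = -58.72
Leg 2 (252°, 6 km): east 6 sin 252° = -5.71, north 6 cos 252° = -1.85
Summing: -92.76 km east, -60.57 km north → (-92.76, -60.57).

(-92.76, -60.57)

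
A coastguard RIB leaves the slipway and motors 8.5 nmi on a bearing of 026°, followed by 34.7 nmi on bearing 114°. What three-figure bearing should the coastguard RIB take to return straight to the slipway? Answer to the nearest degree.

280°

Leg 1 (026°, 8.5 nmi): east 8.5 sin 26° = 3.73, north 8.5 cos 26° = 7.64
Leg 2 (114°, 34.7 nmi): east 34.7 sin 114° = 31.70, north 34.7 cos 114° = -14.11
Net displacement: 35.43 east, -6.47 north. Direction back to start is (-35.43, 6.47): bearing = atan2(-35.43, 6.47) mod 360° = 280.36° ≈ 280°.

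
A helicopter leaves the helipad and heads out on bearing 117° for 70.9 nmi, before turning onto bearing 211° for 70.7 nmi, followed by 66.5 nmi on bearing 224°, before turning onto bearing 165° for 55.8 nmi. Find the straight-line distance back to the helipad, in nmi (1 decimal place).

194.6 nmi

Leg 1 (117°, 70.9 nmi): east 70.9 sin 117° = 63.17, north 70.9 cos 117° = -32.19
Leg 2 (211°, 70.7 nmi): east 70.7 sin 211° = -36.41, north 70.7 cos 211° = -60.60
Leg 3 (224°, 66.5 nmi): east 66.5 sin 224° = -46.19, north 66.5 cos 224° = -47.84
Leg 4 (165°, 55.8 nmi): east 55.8 sin 165° = 14.44, north 55.8 cos 165° = -53.90
Net: -4.99 east, -194.52 north. Distance = √((-4.99)² + (-194.52)²) = 194.588 nmi.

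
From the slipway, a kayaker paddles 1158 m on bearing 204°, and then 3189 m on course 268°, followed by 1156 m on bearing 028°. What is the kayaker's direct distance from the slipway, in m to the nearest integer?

Leg 1 (204°, 1158 m): east 1158 sin 204° = -471.00, north 1158 cos 204° = -1057.89
Leg 2 (268°, 3189 m): east 3189 sin 268° = -3187.06, north 3189 cos 268° = -111.29
Leg 3 (028°, 1156 m): east 1156 sin 28° = 542.71, north 1156 cos 28° = 1020.69
Net: -3115.35 east, -148.49 north. Distance = √((-3115.35)² + (-148.49)²) = 3118.886 m.

3119 m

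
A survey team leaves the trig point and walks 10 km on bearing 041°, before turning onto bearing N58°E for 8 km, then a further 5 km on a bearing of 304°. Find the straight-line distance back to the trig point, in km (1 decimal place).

17.2 km

Leg 1 (041°, 10 km): east 10 sin 41° = 6.56, north 10 cos 41° = 7.55
Leg 2 (N58°E, 8 km): east 8 sin 58° = 6.78, north 8 cos 58° = 4.24
Leg 3 (304°, 5 km): east 5 sin 304° = -4.15, north 5 cos 304° = 2.80
Net: 9.20 east, 14.58 north. Distance = √((9.20)² + (14.58)²) = 17.242 km.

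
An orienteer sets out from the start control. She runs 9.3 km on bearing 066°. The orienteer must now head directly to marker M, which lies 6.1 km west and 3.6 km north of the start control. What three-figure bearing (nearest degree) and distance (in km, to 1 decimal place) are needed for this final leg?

Leg 1 (066°, 9.3 km): east 9.3 sin 66° = 8.50, north 9.3 cos 66° = 3.78
Current position: (8.50, 3.78). Target: (-6.1, 3.6). Remaining: Δeast = -14.60, Δnorth = -0.18.
Bearing = atan2(-14.60, -0.18) mod 360° = 269.28°; distance = √((-14.60)² + (-0.18)²) = 14.597 km.

269°, 14.6 km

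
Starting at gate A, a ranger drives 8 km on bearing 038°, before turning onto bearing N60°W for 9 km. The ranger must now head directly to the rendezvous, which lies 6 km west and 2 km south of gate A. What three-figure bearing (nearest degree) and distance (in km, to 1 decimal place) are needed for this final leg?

194°, 13.2 km

Leg 1 (038°, 8 km): east 8 sin 38° = 4.93, north 8 cos 38° = 6.30
Leg 2 (N60°W, 9 km): east 9 sin 300° = -7.79, north 9 cos 300° = 4.50
Current position: (-2.87, 10.80). Target: (-6, -2). Remaining: Δeast = -3.13, Δnorth = -12.80.
Bearing = atan2(-3.13, -12.80) mod 360° = 193.74°; distance = √((-3.13)² + (-12.80)²) = 13.181 km.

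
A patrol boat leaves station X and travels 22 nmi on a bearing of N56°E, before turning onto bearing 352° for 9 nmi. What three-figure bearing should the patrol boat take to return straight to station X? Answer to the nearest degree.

219°

Leg 1 (N56°E, 22 nmi): east 22 sin 56° = 18.24, north 22 cos 56° = 12.30
Leg 2 (352°, 9 nmi): east 9 sin 352° = -1.25, north 9 cos 352° = 8.91
Net displacement: 16.99 east, 21.21 north. Direction back to start is (-16.99, -21.21): bearing = atan2(-16.99, -21.21) mod 360° = 218.68° ≈ 219°.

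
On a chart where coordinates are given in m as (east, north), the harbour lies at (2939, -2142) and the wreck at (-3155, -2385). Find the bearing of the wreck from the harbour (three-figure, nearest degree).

Δeast = -3155 − 2939 = -6094.00; Δnorth = -2385 − -2142 = -243.00.
Bearing = atan2(Δeast, Δnorth) mod 360° = 267.72° ≈ 268°.

268°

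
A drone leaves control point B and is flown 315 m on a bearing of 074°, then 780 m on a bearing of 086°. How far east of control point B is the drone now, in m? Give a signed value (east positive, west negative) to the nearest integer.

1081 m

Leg 1 (074°, 315 m): east 315 sin 74° = 302.80, north 315 cos 74° = 86.83
Leg 2 (086°, 780 m): east 780 sin 86° = 778.10, north 780 cos 86° = 54.41
Net east component: 1080.90 m.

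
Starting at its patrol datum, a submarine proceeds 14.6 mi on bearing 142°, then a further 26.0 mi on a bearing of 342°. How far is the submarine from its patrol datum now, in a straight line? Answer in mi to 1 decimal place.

13.3 mi

Leg 1 (142°, 14.6 mi): east 14.6 sin 142° = 8.99, north 14.6 cos 142° = -11.50
Leg 2 (342°, 26.0 mi): east 26.0 sin 342° = -8.03, north 26.0 cos 342° = 24.73
Net: 0.95 east, 13.22 north. Distance = √((0.95)² + (13.22)²) = 13.257 mi.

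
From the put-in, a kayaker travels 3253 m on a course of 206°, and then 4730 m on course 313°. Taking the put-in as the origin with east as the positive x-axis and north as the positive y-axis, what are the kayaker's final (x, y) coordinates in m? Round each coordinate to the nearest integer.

(-4885, 302)

Leg 1 (206°, 3253 m): east 3253 sin 206° = -1426.02, north 3253 cos 206° = -2923.78
Leg 2 (313°, 4730 m): east 4730 sin 313° = -3459.30, north 4730 cos 313° = 3225.85
Summing: -4885.32 m east, 302.08 m north → (-4885, 302).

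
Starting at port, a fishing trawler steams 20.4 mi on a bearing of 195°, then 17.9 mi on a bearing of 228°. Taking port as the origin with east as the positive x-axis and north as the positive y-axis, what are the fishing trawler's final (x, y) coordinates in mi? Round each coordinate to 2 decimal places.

Leg 1 (195°, 20.4 mi): east 20.4 sin 195° = -5.28, north 20.4 cos 195° = -19.70
Leg 2 (228°, 17.9 mi): east 17.9 sin 228° = -13.30, north 17.9 cos 228° = -11.98
Summing: -18.58 mi east, -31.68 mi north → (-18.58, -31.68).

(-18.58, -31.68)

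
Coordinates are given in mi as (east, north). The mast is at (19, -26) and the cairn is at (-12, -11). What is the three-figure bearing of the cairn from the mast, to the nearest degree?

Δeast = -12 − 19 = -31.00; Δnorth = -11 − -26 = 15.00.
Bearing = atan2(Δeast, Δnorth) mod 360° = 295.82° ≈ 296°.

296°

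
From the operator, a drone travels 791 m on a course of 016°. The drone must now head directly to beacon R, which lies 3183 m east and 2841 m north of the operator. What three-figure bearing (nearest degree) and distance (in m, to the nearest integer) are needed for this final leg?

Leg 1 (016°, 791 m): east 791 sin 16° = 218.03, north 791 cos 16° = 760.36
Current position: (218.03, 760.36). Target: (3183, 2841). Remaining: Δeast = 2964.97, Δnorth = 2080.64.
Bearing = atan2(2964.97, 2080.64) mod 360° = 54.94°; distance = √((2964.97)² + (2080.64)²) = 3622.171 m.

055°, 3622 m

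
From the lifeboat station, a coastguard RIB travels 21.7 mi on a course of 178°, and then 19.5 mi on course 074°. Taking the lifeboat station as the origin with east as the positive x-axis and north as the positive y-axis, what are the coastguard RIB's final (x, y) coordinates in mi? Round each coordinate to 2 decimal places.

(19.50, -16.31)

Leg 1 (178°, 21.7 mi): east 21.7 sin 178° = 0.76, north 21.7 cos 178° = -21.69
Leg 2 (074°, 19.5 mi): east 19.5 sin 74° = 18.74, north 19.5 cos 74° = 5.37
Summing: 19.50 mi east, -16.31 mi north → (19.50, -16.31).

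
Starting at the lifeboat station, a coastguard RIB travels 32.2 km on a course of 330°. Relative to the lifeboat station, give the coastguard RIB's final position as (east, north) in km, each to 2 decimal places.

(-16.10, 27.89)

Leg 1 (330°, 32.2 km): east 32.2 sin 330° = -16.10, north 32.2 cos 330° = 27.89
Summing: -16.10 km east, 27.89 km north → (-16.10, 27.89).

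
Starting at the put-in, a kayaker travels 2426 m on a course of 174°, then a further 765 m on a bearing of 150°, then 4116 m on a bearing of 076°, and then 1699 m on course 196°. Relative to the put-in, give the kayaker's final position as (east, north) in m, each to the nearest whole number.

Leg 1 (174°, 2426 m): east 2426 sin 174° = 253.59, north 2426 cos 174° = -2412.71
Leg 2 (150°, 765 m): east 765 sin 150° = 382.50, north 765 cos 150° = -662.51
Leg 3 (076°, 4116 m): east 4116 sin 76° = 3993.74, north 4116 cos 76° = 995.75
Leg 4 (196°, 1699 m): east 1699 sin 196° = -468.31, north 1699 cos 196° = -1633.18
Summing: 4161.52 m east, -3712.65 m north → (4162, -3713).

(4162, -3713)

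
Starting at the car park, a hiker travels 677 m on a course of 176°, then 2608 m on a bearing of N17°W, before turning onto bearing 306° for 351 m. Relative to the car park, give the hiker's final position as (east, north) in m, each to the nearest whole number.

Leg 1 (176°, 677 m): east 677 sin 176° = 47.23, north 677 cos 176° = -675.35
Leg 2 (N17°W, 2608 m): east 2608 sin 343° = -762.51, north 2608 cos 343° = 2494.04
Leg 3 (306°, 351 m): east 351 sin 306° = -283.96, north 351 cos 306° = 206.31
Summing: -999.25 m east, 2025.00 m north → (-999, 2025).

(-999, 2025)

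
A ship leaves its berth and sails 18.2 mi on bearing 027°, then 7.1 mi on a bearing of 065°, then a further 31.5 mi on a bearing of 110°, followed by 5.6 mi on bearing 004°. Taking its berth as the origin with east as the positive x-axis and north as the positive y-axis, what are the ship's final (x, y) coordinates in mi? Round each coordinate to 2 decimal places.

(44.69, 14.03)

Leg 1 (027°, 18.2 mi): east 18.2 sin 27° = 8.26, north 18.2 cos 27° = 16.22
Leg 2 (065°, 7.1 mi): east 7.1 sin 65° = 6.43, north 7.1 cos 65° = 3.00
Leg 3 (110°, 31.5 mi): east 31.5 sin 110° = 29.60, north 31.5 cos 110° = -10.77
Leg 4 (004°, 5.6 mi): east 5.6 sin 4° = 0.39, north 5.6 cos 4° = 5.59
Summing: 44.69 mi east, 14.03 mi north → (44.69, 14.03).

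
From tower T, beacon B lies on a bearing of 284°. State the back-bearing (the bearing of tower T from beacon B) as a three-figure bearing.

104°

Back-bearing = 284° − 180° = 104°.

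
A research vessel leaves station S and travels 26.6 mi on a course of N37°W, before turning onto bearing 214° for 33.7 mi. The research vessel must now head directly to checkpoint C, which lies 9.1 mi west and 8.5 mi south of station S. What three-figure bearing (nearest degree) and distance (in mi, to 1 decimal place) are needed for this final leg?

Leg 1 (N37°W, 26.6 mi): east 26.6 sin 323° = -16.01, north 26.6 cos 323° = 21.24
Leg 2 (214°, 33.7 mi): east 33.7 sin 214° = -18.84, north 33.7 cos 214° = -27.94
Current position: (-34.85, -6.69). Target: (-9.1, -8.5). Remaining: Δeast = 25.75, Δnorth = -1.81.
Bearing = atan2(25.75, -1.81) mod 360° = 94.01°; distance = √((25.75)² + (-1.81)²) = 25.816 mi.

094°, 25.8 mi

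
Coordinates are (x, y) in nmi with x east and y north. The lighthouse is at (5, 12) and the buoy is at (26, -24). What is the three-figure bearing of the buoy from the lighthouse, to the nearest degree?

150°

Δeast = 26 − 5 = 21.00; Δnorth = -24 − 12 = -36.00.
Bearing = atan2(Δeast, Δnorth) mod 360° = 149.74° ≈ 150°.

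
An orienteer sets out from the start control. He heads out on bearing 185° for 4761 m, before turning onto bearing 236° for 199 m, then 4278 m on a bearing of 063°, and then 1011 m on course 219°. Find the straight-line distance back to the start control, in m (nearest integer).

4518 m

Leg 1 (185°, 4761 m): east 4761 sin 185° = -414.95, north 4761 cos 185° = -4742.88
Leg 2 (236°, 199 m): east 199 sin 236° = -164.98, north 199 cos 236° = -111.28
Leg 3 (063°, 4278 m): east 4278 sin 63° = 3811.73, north 4278 cos 63° = 1942.17
Leg 4 (219°, 1011 m): east 1011 sin 219° = -636.24, north 1011 cos 219° = -785.69
Net: 2595.56 east, -3697.69 north. Distance = √((2595.56)² + (-3697.69)²) = 4517.720 m.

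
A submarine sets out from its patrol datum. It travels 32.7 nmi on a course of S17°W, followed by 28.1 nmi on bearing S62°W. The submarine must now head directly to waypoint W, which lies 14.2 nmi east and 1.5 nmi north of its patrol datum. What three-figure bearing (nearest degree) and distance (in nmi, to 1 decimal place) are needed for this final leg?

047°, 66.9 nmi

Leg 1 (S17°W, 32.7 nmi): east 32.7 sin 197° = -9.56, north 32.7 cos 197° = -31.27
Leg 2 (S62°W, 28.1 nmi): east 28.1 sin 242° = -24.81, north 28.1 cos 242° = -13.19
Current position: (-34.37, -44.46). Target: (14.2, 1.5). Remaining: Δeast = 48.57, Δnorth = 45.96.
Bearing = atan2(48.57, 45.96) mod 360° = 46.58°; distance = √((48.57)² + (45.96)²) = 66.872 nmi.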